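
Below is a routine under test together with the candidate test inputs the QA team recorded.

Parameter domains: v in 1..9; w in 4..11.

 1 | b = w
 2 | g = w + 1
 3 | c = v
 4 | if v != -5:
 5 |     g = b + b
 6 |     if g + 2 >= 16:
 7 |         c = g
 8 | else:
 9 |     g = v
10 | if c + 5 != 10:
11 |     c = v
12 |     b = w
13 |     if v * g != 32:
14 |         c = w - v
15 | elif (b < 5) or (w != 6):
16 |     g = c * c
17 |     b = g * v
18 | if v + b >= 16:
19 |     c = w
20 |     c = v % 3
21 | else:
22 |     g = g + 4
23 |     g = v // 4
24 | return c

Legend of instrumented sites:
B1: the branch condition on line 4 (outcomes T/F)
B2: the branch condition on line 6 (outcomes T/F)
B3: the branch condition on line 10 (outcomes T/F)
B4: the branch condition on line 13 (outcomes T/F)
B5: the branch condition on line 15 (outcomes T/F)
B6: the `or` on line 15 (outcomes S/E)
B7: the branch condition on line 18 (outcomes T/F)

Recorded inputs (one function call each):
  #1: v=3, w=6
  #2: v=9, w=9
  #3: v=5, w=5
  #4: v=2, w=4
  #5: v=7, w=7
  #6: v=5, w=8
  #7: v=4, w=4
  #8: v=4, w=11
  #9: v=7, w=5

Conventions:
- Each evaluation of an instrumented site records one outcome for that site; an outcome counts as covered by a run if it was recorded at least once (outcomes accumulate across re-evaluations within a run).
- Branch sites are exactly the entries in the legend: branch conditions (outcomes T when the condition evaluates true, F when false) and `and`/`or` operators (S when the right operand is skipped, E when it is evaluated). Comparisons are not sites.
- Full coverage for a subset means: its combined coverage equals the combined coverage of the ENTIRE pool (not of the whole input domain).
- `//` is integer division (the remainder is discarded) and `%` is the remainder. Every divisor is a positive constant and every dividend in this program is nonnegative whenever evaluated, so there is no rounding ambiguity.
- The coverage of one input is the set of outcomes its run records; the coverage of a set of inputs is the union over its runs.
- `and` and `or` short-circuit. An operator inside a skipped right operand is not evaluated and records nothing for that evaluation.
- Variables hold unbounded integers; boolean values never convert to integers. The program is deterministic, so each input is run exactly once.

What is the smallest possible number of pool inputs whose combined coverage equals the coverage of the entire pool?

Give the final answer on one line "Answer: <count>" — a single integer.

input #1 (v=3, w=6): covers B1=T, B2=F, B3=T, B4=T, B7=F
input #2 (v=9, w=9): covers B1=T, B2=T, B3=T, B4=T, B7=T
input #3 (v=5, w=5): covers B1=T, B2=F, B3=F, B5=T, B6=E, B7=T
input #4 (v=2, w=4): covers B1=T, B2=F, B3=T, B4=T, B7=F
input #5 (v=7, w=7): covers B1=T, B2=T, B3=T, B4=T, B7=F
input #6 (v=5, w=8): covers B1=T, B2=T, B3=T, B4=T, B7=F
input #7 (v=4, w=4): covers B1=T, B2=F, B3=T, B4=F, B7=F
input #8 (v=4, w=11): covers B1=T, B2=T, B3=T, B4=T, B7=F
input #9 (v=7, w=5): covers B1=T, B2=F, B3=T, B4=T, B7=F
pool-wide coverage (11 outcomes): B1=T, B2=T, B2=F, B3=T, B3=F, B4=T, B4=F, B5=T, B6=E, B7=T, B7=F
checked all size-1 subsets: none covers 11 outcomes (max 6/11)
checked all size-2 subsets: none covers 11 outcomes (max 10/11)
size 3: inputs {2, 3, 7} cover all 11 outcomes, and no lexicographically smaller subset of this size does

Answer: 3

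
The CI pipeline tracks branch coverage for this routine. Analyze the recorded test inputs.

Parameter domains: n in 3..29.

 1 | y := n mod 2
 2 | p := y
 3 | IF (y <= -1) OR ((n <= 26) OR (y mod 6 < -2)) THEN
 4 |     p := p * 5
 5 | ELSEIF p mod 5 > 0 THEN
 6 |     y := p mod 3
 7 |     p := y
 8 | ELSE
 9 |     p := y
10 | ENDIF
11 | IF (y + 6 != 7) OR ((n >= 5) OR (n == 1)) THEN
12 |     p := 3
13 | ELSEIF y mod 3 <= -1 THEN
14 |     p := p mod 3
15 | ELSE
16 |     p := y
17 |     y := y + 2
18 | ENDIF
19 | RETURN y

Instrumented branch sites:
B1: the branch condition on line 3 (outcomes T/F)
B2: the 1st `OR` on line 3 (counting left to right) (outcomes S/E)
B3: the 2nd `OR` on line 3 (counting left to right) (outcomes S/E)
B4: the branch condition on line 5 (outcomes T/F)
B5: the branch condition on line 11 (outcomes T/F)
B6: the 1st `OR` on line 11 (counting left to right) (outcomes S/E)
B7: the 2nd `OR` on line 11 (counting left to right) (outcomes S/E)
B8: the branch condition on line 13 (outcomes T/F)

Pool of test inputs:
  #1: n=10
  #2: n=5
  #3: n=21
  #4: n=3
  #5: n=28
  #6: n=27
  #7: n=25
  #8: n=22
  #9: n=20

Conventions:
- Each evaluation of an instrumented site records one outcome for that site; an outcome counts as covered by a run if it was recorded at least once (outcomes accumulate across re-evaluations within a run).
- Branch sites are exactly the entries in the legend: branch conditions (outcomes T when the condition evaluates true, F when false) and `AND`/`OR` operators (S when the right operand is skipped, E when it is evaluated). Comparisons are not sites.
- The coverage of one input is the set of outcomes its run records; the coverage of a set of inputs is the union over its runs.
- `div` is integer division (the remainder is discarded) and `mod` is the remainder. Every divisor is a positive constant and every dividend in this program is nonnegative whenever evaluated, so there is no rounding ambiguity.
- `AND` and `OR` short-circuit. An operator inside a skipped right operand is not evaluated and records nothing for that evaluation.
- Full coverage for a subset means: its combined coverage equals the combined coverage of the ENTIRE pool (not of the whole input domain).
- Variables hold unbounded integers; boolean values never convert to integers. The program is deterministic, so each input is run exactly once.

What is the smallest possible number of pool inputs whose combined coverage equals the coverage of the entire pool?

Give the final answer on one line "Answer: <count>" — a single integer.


test 1 (n=10) fires B2->E, B3->S, B1->T, B6->S, B5->T; hits B1=T, B2=E, B3=S, B5=T, B6=S
test 2 (n=5) fires B2->E, B3->S, B1->T, B6->E, B7->S, B5->T; hits B1=T, B2=E, B3=S, B5=T, B6=E, B7=S
test 3 (n=21) fires B2->E, B3->S, B1->T, B6->E, B7->S, B5->T; hits B1=T, B2=E, B3=S, B5=T, B6=E, B7=S
test 4 (n=3) fires B2->E, B3->S, B1->T, B6->E, B7->E, B5->F, B8->F; hits B1=T, B2=E, B3=S, B5=F, B6=E, B7=E, B8=F
test 5 (n=28) fires B2->E, B3->E, B1->F, B4->F, B6->S, B5->T; hits B1=F, B2=E, B3=E, B4=F, B5=T, B6=S
test 6 (n=27) fires B2->E, B3->E, B1->F, B4->T, B6->E, B7->S, B5->T; hits B1=F, B2=E, B3=E, B4=T, B5=T, B6=E, B7=S
test 7 (n=25) fires B2->E, B3->S, B1->T, B6->E, B7->S, B5->T; hits B1=T, B2=E, B3=S, B5=T, B6=E, B7=S
test 8 (n=22) fires B2->E, B3->S, B1->T, B6->S, B5->T; hits B1=T, B2=E, B3=S, B5=T, B6=S
test 9 (n=20) fires B2->E, B3->S, B1->T, B6->S, B5->T; hits B1=T, B2=E, B3=S, B5=T, B6=S
the full pool covers 14 outcomes: B1=T, B1=F, B2=E, B3=S, B3=E, B4=T, B4=F, B5=T, B5=F, B6=S, B6=E, B7=S, B7=E, B8=F
no size-1 subset reaches all 14 outcomes (best union: 7/14)
no size-2 subset reaches all 14 outcomes (best union: 12/14)
size 3: inputs {4, 5, 6} cover all 14 outcomes, and no lexicographically smaller subset of this size does
Answer: 3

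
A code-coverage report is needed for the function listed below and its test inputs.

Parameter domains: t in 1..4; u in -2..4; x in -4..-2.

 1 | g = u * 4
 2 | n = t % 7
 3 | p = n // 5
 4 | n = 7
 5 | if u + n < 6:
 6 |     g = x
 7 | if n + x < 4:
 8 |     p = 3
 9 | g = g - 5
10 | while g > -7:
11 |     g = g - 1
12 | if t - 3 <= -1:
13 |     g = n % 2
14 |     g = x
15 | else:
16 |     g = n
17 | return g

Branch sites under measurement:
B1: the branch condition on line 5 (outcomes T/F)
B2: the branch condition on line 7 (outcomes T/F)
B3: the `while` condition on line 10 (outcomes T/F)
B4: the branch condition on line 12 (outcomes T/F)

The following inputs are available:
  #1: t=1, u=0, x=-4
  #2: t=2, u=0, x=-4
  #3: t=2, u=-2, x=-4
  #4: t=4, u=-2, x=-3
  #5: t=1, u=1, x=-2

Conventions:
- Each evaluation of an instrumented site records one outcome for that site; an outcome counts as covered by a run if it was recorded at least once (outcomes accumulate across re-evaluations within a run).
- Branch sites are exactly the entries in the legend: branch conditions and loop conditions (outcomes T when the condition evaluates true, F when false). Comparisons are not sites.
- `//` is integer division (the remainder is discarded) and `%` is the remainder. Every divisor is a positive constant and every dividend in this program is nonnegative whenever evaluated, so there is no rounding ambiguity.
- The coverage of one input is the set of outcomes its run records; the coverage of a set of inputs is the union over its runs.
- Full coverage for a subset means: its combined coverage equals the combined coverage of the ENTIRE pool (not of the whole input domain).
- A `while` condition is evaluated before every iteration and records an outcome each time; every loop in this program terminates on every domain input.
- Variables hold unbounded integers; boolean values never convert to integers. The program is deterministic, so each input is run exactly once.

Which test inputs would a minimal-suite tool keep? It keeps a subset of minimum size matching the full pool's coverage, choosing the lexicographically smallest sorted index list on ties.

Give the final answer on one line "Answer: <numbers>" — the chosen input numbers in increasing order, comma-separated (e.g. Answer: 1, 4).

test 1 (t=1, u=0, x=-4) fires B1->F, B2->T, B3->T, B3->T, B3->F, B4->T; hits B1=F, B2=T, B3=T, B3=F, B4=T
test 2 (t=2, u=0, x=-4) fires B1->F, B2->T, B3->T, B3->T, B3->F, B4->T; hits B1=F, B2=T, B3=T, B3=F, B4=T
test 3 (t=2, u=-2, x=-4) fires B1->T, B2->T, B3->F, B4->T; hits B1=T, B2=T, B3=F, B4=T
test 4 (t=4, u=-2, x=-3) fires B1->T, B2->F, B3->F, B4->F; hits B1=T, B2=F, B3=F, B4=F
test 5 (t=1, u=1, x=-2) fires B1->F, B2->F, B3->T, B3->T, B3->T, B3->T, B3->T, B3->T, B3->F, B4->T; hits B1=F, B2=F, B3=T, B3=F, B4=T
pool-wide coverage (8 outcomes): B1=T, B1=F, B2=T, B2=F, B3=T, B3=F, B4=T, B4=F
checked all size-1 subsets: none covers 8 outcomes (max 5/8)
inputs {1, 4} (size 2) cover everything; no size-2 subset with a lexicographically smaller index list covers all 8

Answer: 1, 4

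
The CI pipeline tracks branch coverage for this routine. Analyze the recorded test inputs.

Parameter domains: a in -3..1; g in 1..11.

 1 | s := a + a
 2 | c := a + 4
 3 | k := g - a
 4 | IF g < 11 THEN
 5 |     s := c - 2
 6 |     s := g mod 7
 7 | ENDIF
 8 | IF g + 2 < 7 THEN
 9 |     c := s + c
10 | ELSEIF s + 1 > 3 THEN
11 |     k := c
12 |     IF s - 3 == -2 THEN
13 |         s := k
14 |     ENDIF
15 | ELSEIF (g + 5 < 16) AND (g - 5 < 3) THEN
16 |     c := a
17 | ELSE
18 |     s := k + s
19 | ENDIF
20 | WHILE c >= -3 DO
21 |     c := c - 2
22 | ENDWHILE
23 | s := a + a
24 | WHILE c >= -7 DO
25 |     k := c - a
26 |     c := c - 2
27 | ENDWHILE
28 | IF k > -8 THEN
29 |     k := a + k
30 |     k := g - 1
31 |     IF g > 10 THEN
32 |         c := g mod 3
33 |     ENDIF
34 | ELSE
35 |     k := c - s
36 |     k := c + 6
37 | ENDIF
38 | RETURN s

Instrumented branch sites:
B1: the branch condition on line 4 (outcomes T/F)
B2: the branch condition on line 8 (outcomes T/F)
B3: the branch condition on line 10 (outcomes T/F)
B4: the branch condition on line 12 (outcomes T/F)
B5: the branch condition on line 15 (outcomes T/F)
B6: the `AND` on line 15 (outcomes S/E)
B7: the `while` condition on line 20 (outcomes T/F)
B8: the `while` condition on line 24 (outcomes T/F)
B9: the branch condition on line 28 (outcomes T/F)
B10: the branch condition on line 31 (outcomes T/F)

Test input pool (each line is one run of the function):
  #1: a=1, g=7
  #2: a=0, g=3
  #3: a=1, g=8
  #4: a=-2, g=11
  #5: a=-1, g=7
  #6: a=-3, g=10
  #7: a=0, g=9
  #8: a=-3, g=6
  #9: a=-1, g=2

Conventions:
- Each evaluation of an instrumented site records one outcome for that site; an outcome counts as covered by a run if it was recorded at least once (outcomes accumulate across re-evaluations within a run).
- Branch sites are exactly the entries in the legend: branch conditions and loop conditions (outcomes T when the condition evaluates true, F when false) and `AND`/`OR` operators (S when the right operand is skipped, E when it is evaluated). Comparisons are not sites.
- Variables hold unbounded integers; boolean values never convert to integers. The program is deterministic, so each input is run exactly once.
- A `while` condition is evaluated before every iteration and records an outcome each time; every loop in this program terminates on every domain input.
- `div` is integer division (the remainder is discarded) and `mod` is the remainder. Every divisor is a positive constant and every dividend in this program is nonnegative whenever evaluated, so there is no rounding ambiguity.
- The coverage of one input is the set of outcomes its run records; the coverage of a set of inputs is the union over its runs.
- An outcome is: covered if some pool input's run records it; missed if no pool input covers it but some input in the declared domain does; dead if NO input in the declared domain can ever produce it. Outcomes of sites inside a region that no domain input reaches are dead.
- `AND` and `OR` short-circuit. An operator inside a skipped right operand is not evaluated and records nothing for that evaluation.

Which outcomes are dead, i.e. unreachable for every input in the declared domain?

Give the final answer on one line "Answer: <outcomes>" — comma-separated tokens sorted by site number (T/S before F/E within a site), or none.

sweeping the full domain (55 inputs) for each outcome:
  B4=T: no domain input ever produces it -> dead
  reachable outcomes have witnesses, e.g. B1=T (e.g. a=-3, g=1), B1=F (e.g. a=-3, g=11), B2=T (e.g. a=-3, g=1), B2=F (e.g. a=-3, g=5)

Answer: B4=T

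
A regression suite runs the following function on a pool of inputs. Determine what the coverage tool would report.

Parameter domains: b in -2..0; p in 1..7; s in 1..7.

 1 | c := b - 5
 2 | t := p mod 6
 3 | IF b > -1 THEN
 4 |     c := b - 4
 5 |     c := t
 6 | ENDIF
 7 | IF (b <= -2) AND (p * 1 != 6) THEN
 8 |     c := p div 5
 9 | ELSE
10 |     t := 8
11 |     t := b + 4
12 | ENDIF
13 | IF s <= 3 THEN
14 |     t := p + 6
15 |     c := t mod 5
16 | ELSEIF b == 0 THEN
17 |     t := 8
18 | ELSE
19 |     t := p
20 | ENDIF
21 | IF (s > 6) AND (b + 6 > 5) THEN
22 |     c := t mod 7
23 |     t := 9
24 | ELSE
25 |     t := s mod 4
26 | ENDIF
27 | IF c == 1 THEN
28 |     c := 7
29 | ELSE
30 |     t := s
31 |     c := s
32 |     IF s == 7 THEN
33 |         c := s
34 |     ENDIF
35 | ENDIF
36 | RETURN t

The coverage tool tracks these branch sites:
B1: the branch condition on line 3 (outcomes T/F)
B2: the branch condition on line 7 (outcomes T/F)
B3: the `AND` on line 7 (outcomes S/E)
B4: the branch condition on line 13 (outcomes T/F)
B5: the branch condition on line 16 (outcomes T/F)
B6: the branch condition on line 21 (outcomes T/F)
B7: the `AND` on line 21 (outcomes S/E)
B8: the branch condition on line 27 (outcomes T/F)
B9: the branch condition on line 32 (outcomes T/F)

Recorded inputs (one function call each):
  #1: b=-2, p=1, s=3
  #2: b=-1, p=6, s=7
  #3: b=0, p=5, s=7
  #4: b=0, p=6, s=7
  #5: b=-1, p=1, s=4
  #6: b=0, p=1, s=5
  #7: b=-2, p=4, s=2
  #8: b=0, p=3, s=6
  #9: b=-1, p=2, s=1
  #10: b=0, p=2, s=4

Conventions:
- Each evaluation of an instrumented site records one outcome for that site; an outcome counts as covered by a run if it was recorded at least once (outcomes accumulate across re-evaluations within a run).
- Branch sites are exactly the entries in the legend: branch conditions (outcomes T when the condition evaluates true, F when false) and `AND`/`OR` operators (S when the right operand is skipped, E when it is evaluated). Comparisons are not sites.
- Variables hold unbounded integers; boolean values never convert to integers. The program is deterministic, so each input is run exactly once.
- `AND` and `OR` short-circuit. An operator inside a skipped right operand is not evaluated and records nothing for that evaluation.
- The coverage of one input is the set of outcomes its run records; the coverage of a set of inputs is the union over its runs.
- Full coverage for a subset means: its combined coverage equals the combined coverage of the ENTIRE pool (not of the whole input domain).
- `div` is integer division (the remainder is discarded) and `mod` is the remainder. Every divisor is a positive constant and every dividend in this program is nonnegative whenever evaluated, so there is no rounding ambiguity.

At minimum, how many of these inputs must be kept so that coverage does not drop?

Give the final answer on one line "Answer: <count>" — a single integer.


test 1 (b=-2, p=1, s=3) fires B1->F, B3->E, B2->T, B4->T, B7->S, B6->F, B8->F, B9->F; hits B1=F, B2=T, B3=E, B4=T, B6=F, B7=S, B8=F, B9=F
test 2 (b=-1, p=6, s=7) fires B1->F, B3->S, B2->F, B4->F, B5->F, B7->E, B6->F, B8->F, B9->T; hits B1=F, B2=F, B3=S, B4=F, B5=F, B6=F, B7=E, B8=F, B9=T
test 3 (b=0, p=5, s=7) fires B1->T, B3->S, B2->F, B4->F, B5->T, B7->E, B6->T, B8->T; hits B1=T, B2=F, B3=S, B4=F, B5=T, B6=T, B7=E, B8=T
test 4 (b=0, p=6, s=7) fires B1->T, B3->S, B2->F, B4->F, B5->T, B7->E, B6->T, B8->T; hits B1=T, B2=F, B3=S, B4=F, B5=T, B6=T, B7=E, B8=T
test 5 (b=-1, p=1, s=4) fires B1->F, B3->S, B2->F, B4->F, B5->F, B7->S, B6->F, B8->F, B9->F; hits B1=F, B2=F, B3=S, B4=F, B5=F, B6=F, B7=S, B8=F, B9=F
test 6 (b=0, p=1, s=5) fires B1->T, B3->S, B2->F, B4->F, B5->T, B7->S, B6->F, B8->T; hits B1=T, B2=F, B3=S, B4=F, B5=T, B6=F, B7=S, B8=T
test 7 (b=-2, p=4, s=2) fires B1->F, B3->E, B2->T, B4->T, B7->S, B6->F, B8->F, B9->F; hits B1=F, B2=T, B3=E, B4=T, B6=F, B7=S, B8=F, B9=F
test 8 (b=0, p=3, s=6) fires B1->T, B3->S, B2->F, B4->F, B5->T, B7->S, B6->F, B8->F, B9->F; hits B1=T, B2=F, B3=S, B4=F, B5=T, B6=F, B7=S, B8=F, B9=F
test 9 (b=-1, p=2, s=1) fires B1->F, B3->S, B2->F, B4->T, B7->S, B6->F, B8->F, B9->F; hits B1=F, B2=F, B3=S, B4=T, B6=F, B7=S, B8=F, B9=F
test 10 (b=0, p=2, s=4) fires B1->T, B3->S, B2->F, B4->F, B5->T, B7->S, B6->F, B8->F, B9->F; hits B1=T, B2=F, B3=S, B4=F, B5=T, B6=F, B7=S, B8=F, B9=F
the full pool covers 18 outcomes: B1=T, B1=F, B2=T, B2=F, B3=S, B3=E, B4=T, B4=F, B5=T, B5=F, B6=T, B6=F, B7=S, B7=E, B8=T, B8=F, B9=T, B9=F
no size-1 subset reaches all 18 outcomes (best union: 9/18)
no size-2 subset reaches all 18 outcomes (best union: 16/18)
the canonical winner is {1, 2, 3}: size 3, full 18-outcome coverage, earliest index list among size-3 covers
Answer: 3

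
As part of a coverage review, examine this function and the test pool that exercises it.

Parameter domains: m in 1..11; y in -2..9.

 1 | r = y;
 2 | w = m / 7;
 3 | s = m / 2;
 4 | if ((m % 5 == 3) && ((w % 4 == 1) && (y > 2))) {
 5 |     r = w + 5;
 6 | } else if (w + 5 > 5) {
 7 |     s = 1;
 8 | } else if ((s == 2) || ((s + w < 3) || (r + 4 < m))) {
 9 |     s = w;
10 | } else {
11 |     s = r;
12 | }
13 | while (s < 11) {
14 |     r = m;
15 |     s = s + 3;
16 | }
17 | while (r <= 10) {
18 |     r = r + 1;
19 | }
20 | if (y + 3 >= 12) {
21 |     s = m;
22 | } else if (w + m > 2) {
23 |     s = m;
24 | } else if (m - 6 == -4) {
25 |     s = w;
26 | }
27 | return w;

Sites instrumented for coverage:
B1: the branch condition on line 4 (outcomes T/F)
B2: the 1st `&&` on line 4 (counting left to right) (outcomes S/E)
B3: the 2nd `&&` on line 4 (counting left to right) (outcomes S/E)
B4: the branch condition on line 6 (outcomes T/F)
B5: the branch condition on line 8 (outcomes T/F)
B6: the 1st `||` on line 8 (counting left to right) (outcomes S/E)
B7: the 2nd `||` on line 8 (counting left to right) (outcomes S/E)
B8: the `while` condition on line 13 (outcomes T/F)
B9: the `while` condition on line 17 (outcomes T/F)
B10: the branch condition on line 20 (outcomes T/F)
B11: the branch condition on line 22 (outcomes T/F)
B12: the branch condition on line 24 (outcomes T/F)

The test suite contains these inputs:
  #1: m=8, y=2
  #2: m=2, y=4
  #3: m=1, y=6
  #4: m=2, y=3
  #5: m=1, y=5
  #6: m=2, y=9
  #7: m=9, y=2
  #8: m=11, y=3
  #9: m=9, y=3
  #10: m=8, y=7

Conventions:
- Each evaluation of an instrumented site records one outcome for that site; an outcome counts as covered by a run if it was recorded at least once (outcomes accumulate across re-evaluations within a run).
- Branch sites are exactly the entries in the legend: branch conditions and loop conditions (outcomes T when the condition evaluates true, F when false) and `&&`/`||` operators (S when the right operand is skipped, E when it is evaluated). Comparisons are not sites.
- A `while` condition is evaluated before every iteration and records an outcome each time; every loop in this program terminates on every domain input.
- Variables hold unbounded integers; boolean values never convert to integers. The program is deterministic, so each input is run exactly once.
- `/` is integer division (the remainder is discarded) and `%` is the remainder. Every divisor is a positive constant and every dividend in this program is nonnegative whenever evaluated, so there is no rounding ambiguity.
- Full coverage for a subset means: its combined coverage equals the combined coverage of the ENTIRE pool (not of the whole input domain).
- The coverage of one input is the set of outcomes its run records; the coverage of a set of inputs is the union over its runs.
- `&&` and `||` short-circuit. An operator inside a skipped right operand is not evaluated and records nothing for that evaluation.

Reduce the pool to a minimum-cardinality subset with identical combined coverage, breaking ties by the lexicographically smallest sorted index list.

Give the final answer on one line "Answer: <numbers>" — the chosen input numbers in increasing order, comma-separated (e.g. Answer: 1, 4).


input #1, m=8, y=2: outcomes B1=F, B2=E, B3=E, B4=T, B8=T, B8=F, B9=T, B9=F, B10=F, B11=T
input #2, m=2, y=4: outcomes B1=F, B2=S, B4=F, B5=T, B6=E, B7=S, B8=T, B8=F, B9=T, B9=F, B10=F, B11=F, B12=T
input #3, m=1, y=6: outcomes B1=F, B2=S, B4=F, B5=T, B6=E, B7=S, B8=T, B8=F, B9=T, B9=F, B10=F, B11=F, B12=F
input #4, m=2, y=3: outcomes B1=F, B2=S, B4=F, B5=T, B6=E, B7=S, B8=T, B8=F, B9=T, B9=F, B10=F, B11=F, B12=T
input #5, m=1, y=5: outcomes B1=F, B2=S, B4=F, B5=T, B6=E, B7=S, B8=T, B8=F, B9=T, B9=F, B10=F, B11=F, B12=F
input #6, m=2, y=9: outcomes B1=F, B2=S, B4=F, B5=T, B6=E, B7=S, B8=T, B8=F, B9=T, B9=F, B10=T
input #7, m=9, y=2: outcomes B1=F, B2=S, B4=T, B8=T, B8=F, B9=T, B9=F, B10=F, B11=T
input #8, m=11, y=3: outcomes B1=F, B2=S, B4=T, B8=T, B8=F, B9=F, B10=F, B11=T
input #9, m=9, y=3: outcomes B1=F, B2=S, B4=T, B8=T, B8=F, B9=T, B9=F, B10=F, B11=T
input #10, m=8, y=7: outcomes B1=T, B2=E, B3=E, B8=T, B8=F, B9=T, B9=F, B10=F, B11=T
the full pool covers 20 outcomes: B1=T, B1=F, B2=S, B2=E, B3=E, B4=T, B4=F, B5=T, B6=E, B7=S, B8=T, B8=F, B9=T, B9=F, B10=T, B10=F, B11=T, B11=F, B12=T, B12=F
size 1 is not enough: best union over all size-1 subsets is 13/20
size 2 is not enough: best union over all size-2 subsets is 17/20
size 3 is not enough: best union over all size-3 subsets is 18/20
size 4 is not enough: best union over all size-4 subsets is 19/20
inputs {1, 2, 3, 6, 10} (size 5) cover everything; no size-5 subset with a lexicographically smaller index list covers all 20
Answer: 1, 2, 3, 6, 10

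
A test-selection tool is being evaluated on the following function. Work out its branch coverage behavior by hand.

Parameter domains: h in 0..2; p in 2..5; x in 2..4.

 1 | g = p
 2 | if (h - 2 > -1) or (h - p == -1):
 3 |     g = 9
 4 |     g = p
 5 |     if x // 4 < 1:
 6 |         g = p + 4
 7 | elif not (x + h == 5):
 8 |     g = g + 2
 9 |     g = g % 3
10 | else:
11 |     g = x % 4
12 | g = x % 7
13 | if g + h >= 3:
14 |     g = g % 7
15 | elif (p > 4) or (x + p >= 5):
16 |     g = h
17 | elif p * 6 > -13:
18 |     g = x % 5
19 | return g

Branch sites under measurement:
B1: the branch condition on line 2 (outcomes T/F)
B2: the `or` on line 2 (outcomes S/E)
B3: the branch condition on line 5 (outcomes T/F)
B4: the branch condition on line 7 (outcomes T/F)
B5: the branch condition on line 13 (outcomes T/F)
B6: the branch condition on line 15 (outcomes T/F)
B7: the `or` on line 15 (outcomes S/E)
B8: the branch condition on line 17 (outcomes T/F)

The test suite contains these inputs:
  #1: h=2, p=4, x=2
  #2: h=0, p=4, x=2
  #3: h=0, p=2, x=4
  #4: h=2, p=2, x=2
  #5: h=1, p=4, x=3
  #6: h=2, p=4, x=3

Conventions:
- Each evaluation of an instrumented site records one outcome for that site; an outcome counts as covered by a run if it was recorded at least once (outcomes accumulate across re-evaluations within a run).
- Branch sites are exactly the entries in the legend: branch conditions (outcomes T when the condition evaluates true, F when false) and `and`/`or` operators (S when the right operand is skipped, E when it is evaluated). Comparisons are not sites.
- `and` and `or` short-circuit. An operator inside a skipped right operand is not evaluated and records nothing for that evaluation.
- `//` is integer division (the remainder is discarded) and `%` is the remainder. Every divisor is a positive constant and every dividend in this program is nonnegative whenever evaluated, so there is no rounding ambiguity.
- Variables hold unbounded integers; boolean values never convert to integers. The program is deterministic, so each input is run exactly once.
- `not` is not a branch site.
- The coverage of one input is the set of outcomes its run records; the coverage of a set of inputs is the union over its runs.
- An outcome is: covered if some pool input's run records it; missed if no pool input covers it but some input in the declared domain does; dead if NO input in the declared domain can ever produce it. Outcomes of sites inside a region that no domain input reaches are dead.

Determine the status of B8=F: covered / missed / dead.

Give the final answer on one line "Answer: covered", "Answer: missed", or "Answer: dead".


no pool input records B8=F
checking all 36 inputs in the declared domain: B8=F is never recorded -> dead
Answer: dead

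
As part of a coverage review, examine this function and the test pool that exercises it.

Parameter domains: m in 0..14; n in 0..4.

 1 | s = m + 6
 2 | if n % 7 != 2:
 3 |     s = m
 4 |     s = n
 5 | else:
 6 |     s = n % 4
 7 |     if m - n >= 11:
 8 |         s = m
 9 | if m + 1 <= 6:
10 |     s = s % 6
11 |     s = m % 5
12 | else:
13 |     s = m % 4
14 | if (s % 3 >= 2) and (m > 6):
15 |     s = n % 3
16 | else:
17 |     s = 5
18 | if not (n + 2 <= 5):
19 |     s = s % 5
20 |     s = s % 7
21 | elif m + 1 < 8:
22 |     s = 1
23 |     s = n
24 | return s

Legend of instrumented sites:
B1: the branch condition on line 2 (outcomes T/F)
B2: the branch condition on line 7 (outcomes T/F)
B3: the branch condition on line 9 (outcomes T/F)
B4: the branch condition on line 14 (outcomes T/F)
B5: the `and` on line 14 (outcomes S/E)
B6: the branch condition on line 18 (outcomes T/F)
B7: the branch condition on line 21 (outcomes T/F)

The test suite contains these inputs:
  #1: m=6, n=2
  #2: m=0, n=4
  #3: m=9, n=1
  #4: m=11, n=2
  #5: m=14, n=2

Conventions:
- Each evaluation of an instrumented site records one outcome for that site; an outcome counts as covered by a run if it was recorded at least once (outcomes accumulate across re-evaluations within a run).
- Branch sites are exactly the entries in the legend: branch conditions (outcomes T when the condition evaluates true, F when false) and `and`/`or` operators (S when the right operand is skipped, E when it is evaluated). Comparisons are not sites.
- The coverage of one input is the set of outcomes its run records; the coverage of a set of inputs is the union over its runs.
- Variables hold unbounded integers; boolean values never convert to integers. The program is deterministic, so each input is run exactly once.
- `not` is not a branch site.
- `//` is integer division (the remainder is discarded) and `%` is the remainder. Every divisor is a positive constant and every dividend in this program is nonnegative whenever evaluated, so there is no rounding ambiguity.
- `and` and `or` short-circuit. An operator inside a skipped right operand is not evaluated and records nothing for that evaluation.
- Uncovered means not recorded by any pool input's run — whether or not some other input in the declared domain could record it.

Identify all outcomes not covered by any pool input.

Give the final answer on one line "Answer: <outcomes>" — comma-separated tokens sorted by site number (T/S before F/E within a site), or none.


#1 (m=6, n=2) -> B1->F, B2->F, B3->F, B5->E, B4->F, B6->F, B7->T; covered: B1=F, B2=F, B3=F, B4=F, B5=E, B6=F, B7=T
#2 (m=0, n=4) -> B1->T, B3->T, B5->S, B4->F, B6->T; covered: B1=T, B3=T, B4=F, B5=S, B6=T
#3 (m=9, n=1) -> B1->T, B3->F, B5->S, B4->F, B6->F, B7->F; covered: B1=T, B3=F, B4=F, B5=S, B6=F, B7=F
#4 (m=11, n=2) -> B1->F, B2->F, B3->F, B5->S, B4->F, B6->F, B7->F; covered: B1=F, B2=F, B3=F, B4=F, B5=S, B6=F, B7=F
#5 (m=14, n=2) -> B1->F, B2->T, B3->F, B5->E, B4->T, B6->F, B7->F; covered: B1=F, B2=T, B3=F, B4=T, B5=E, B6=F, B7=F
union over the pool: B1=T, B1=F, B2=T, B2=F, B3=T, B3=F, B4=T, B4=F, B5=S, B5=E, B6=T, B6=F, B7=T, B7=F
uncovered (0 of 14): none
Answer: none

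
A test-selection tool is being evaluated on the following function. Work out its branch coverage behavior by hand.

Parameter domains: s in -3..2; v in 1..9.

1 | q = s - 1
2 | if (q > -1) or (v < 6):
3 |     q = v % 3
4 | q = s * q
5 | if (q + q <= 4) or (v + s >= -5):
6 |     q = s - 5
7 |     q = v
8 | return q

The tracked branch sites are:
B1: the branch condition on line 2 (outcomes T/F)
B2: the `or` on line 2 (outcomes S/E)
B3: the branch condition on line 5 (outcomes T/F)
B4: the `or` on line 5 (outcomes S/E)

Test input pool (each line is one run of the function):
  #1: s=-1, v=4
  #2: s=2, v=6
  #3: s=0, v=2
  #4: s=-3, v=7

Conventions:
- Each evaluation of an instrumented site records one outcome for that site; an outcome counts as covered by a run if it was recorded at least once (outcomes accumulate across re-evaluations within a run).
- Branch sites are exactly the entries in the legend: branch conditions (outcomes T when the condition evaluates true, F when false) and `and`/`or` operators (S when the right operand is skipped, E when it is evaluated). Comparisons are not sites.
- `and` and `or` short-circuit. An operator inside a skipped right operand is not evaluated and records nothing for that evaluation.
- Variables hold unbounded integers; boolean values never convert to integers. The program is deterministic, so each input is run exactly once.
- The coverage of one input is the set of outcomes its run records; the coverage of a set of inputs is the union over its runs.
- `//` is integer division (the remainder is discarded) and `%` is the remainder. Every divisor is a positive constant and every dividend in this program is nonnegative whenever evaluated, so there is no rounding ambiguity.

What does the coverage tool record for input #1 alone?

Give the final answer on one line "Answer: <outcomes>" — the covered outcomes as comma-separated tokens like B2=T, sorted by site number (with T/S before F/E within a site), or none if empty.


Event log for input #1 (s=-1, v=4):
  B2->E, B1->T, B4->S, B3->T
collecting distinct outcomes: B1=T, B2=E, B3=T, B4=S
Answer: B1=T, B2=E, B3=T, B4=S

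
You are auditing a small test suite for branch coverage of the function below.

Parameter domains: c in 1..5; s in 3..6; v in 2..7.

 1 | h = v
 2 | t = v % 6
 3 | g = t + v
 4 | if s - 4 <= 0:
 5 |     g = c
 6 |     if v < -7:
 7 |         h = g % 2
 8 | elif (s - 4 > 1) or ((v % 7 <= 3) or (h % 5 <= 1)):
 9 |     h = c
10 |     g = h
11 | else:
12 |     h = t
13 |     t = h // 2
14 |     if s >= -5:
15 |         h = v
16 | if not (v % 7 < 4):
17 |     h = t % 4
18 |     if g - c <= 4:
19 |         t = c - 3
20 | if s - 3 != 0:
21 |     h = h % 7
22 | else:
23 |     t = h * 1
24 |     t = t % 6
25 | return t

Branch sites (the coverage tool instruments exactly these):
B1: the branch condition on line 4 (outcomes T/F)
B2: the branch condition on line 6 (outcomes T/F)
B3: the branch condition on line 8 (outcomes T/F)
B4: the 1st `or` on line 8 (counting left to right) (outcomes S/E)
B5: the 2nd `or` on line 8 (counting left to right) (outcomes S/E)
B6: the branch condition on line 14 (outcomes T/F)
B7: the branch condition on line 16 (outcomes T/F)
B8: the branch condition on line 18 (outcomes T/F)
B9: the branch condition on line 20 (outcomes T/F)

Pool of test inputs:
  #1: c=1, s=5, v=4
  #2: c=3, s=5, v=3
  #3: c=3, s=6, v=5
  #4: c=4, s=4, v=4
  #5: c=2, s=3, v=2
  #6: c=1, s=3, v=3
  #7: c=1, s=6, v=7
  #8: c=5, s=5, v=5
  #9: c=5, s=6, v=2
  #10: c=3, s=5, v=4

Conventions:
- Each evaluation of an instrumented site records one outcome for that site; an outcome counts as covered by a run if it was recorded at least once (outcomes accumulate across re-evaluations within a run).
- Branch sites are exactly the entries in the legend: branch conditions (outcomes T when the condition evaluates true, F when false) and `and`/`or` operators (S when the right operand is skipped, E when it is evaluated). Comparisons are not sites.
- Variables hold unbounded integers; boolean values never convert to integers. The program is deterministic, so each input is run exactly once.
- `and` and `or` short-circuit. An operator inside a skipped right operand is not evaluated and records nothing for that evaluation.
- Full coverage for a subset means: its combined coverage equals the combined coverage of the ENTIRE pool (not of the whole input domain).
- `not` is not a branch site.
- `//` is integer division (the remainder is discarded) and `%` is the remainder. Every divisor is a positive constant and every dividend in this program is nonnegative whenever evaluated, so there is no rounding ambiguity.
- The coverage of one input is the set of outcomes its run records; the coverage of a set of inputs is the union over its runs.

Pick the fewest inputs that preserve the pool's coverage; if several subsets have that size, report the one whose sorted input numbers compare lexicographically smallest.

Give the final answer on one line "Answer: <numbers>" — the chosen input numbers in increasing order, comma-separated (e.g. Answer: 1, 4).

run #1 (c=1, s=5, v=4) records B1=F, B3=F, B4=E, B5=E, B6=T, B7=T, B8=F, B9=T
run #2 (c=3, s=5, v=3) records B1=F, B3=T, B4=E, B5=S, B7=F, B9=T
run #3 (c=3, s=6, v=5) records B1=F, B3=T, B4=S, B7=T, B8=T, B9=T
run #4 (c=4, s=4, v=4) records B1=T, B2=F, B7=T, B8=T, B9=T
run #5 (c=2, s=3, v=2) records B1=T, B2=F, B7=F, B9=F
run #6 (c=1, s=3, v=3) records B1=T, B2=F, B7=F, B9=F
run #7 (c=1, s=6, v=7) records B1=F, B3=T, B4=S, B7=F, B9=T
run #8 (c=5, s=5, v=5) records B1=F, B3=T, B4=E, B5=E, B7=T, B8=T, B9=T
run #9 (c=5, s=6, v=2) records B1=F, B3=T, B4=S, B7=F, B9=T
run #10 (c=3, s=5, v=4) records B1=F, B3=F, B4=E, B5=E, B6=T, B7=T, B8=F, B9=T
the full pool covers 16 outcomes: B1=T, B1=F, B2=F, B3=T, B3=F, B4=S, B4=E, B5=S, B5=E, B6=T, B7=T, B7=F, B8=T, B8=F, B9=T, B9=F
size 1 is not enough: best union over all size-1 subsets is 8/16
size 2 is not enough: best union over all size-2 subsets is 12/16
size 3 is not enough: best union over all size-3 subsets is 15/16
inputs {1, 2, 3, 5} (size 4) cover everything; no size-4 subset with a lexicographically smaller index list covers all 16

Answer: 1, 2, 3, 5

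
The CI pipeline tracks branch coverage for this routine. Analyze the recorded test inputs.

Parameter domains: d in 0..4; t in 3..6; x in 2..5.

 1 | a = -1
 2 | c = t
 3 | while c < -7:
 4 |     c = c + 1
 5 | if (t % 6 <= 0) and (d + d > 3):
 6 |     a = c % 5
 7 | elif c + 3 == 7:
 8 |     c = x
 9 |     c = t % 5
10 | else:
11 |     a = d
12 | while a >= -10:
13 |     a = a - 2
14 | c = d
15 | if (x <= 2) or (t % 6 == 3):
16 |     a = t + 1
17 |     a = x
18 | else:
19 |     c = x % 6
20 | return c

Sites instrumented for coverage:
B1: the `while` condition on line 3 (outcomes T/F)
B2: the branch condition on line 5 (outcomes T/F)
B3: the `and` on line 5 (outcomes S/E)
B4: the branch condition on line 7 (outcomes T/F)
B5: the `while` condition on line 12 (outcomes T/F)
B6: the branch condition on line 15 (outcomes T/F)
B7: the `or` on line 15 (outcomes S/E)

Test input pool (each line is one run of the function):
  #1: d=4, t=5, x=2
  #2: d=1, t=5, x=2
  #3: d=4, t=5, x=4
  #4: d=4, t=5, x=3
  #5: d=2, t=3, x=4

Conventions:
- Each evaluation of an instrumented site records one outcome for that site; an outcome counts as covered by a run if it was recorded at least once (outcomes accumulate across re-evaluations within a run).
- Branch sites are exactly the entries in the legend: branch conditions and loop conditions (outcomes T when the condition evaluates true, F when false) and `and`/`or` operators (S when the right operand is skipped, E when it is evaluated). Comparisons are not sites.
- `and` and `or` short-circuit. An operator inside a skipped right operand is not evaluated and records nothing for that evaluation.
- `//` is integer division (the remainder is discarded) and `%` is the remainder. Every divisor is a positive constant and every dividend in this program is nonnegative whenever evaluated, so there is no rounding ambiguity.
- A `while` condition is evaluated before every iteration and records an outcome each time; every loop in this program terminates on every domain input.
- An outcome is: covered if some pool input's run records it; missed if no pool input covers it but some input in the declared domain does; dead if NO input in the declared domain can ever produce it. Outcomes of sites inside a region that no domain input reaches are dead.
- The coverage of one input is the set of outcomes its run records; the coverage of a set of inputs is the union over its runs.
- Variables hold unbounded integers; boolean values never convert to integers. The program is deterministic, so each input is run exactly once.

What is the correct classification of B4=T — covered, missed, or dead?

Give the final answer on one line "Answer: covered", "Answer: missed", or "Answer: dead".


no pool input records B4=T
but domain input (d=0, t=4, x=2) does record it -> reachable, so missed
Answer: missed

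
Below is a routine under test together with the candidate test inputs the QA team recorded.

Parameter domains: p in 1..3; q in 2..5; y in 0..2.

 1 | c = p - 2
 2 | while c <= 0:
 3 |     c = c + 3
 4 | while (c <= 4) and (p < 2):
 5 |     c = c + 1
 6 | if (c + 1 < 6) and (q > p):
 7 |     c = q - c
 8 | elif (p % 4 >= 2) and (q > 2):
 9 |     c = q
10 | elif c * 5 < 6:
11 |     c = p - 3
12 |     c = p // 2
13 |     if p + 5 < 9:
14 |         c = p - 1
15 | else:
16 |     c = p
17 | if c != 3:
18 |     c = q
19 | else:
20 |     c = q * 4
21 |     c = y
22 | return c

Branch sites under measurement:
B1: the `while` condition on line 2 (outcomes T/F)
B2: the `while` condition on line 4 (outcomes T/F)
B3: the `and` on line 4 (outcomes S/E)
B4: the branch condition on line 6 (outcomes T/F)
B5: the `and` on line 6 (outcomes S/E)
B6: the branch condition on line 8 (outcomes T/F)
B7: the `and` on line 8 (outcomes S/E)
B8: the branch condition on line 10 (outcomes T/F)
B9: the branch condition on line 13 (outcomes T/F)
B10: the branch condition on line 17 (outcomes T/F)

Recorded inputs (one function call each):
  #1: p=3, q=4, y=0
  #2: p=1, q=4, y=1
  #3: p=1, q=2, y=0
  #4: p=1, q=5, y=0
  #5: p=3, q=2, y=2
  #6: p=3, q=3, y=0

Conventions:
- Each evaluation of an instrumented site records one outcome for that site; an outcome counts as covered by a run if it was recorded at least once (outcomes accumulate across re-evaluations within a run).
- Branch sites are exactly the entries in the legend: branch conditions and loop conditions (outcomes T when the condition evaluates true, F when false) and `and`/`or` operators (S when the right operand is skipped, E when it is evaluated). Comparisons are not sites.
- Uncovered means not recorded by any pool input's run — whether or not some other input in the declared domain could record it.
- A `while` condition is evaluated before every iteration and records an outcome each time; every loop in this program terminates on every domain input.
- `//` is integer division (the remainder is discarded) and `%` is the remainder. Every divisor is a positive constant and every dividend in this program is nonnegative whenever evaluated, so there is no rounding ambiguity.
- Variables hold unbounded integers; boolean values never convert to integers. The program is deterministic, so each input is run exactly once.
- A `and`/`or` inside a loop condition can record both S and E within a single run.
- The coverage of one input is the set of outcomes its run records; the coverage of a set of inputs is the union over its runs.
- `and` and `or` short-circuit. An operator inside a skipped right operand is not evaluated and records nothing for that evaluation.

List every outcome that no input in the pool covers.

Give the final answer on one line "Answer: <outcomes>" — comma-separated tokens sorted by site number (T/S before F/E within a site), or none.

test 1 (p=3, q=4, y=0) fires B1->F, B3->E, B2->F, B5->E, B4->T, B10->F; hits B1=F, B2=F, B3=E, B4=T, B5=E, B10=F
test 2 (p=1, q=4, y=1) fires B1->T, B1->F, B3->E, B2->T, B3->E, B2->T, B3->E, B2->T, B3->S, B2->F, B5->S, B4->F, B7->S, B6->F, ...; hits B1=T, B1=F, B2=T, B2=F, B3=S, B3=E, B4=F, B5=S, B6=F, B7=S, B8=F, B10=T
test 3 (p=1, q=2, y=0) fires B1->T, B1->F, B3->E, B2->T, B3->E, B2->T, B3->E, B2->T, B3->S, B2->F, B5->S, B4->F, B7->S, B6->F, ...; hits B1=T, B1=F, B2=T, B2=F, B3=S, B3=E, B4=F, B5=S, B6=F, B7=S, B8=F, B10=T
test 4 (p=1, q=5, y=0) fires B1->T, B1->F, B3->E, B2->T, B3->E, B2->T, B3->E, B2->T, B3->S, B2->F, B5->S, B4->F, B7->S, B6->F, ...; hits B1=T, B1=F, B2=T, B2=F, B3=S, B3=E, B4=F, B5=S, B6=F, B7=S, B8=F, B10=T
test 5 (p=3, q=2, y=2) fires B1->F, B3->E, B2->F, B5->E, B4->F, B7->E, B6->F, B8->T, B9->T, B10->T; hits B1=F, B2=F, B3=E, B4=F, B5=E, B6=F, B7=E, B8=T, B9=T, B10=T
test 6 (p=3, q=3, y=0) fires B1->F, B3->E, B2->F, B5->E, B4->F, B7->E, B6->T, B10->F; hits B1=F, B2=F, B3=E, B4=F, B5=E, B6=T, B7=E, B10=F
union over the pool: B1=T, B1=F, B2=T, B2=F, B3=S, B3=E, B4=T, B4=F, B5=S, B5=E, B6=T, B6=F, B7=S, B7=E, B8=T, B8=F, B9=T, B10=T, B10=F
uncovered (1 of 20): B9=F

Answer: B9=F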